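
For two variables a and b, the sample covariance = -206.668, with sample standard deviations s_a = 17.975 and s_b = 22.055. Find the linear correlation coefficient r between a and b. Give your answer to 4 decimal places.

r = Cov(a,b) / (s_a · s_b) = -206.668 / (17.975 × 22.055)
  = -206.668 / 396.4386 ≈ -0.5213

-0.5213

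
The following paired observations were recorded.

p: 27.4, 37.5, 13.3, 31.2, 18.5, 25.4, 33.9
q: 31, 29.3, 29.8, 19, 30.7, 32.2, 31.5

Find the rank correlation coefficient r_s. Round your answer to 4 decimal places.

-0.1786

Rank p: 4, 7, 1, 5, 2, 3, 6
Rank q: 5, 2, 3, 1, 4, 7, 6
d = rank(p) − rank(q): -1, 5, -2, 4, -2, -4, 0; Σd² = 66
ρ = 1 − 6Σd² / [n(n²−1)] = 1 − 6×66 / (7×48) = 1 − 396/336 ≈ -0.1786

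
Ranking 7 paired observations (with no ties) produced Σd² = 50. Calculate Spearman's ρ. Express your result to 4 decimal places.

ρ = 1 − 6Σd² / [n(n²−1)] = 1 − 6×50 / (7×48)
  = 1 − 300/336 = 1 − 0.89286 ≈ 0.1071

0.1071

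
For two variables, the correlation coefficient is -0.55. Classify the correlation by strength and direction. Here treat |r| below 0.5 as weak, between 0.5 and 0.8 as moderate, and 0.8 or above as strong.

r = -0.55 < 0 so the relationship is negative.
|r| = 0.55, which falls in the moderate range.

moderate negative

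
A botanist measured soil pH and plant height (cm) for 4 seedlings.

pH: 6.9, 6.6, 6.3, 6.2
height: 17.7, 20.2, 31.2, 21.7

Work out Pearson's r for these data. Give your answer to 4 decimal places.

n = 4, Σx = 26, Σy = 90.8, Σx² = 169.3, Σy² = 2165.66, Σxy = 586.55
nΣxy − ΣxΣy = 2346.2 − 2360.8 = -14.6
nΣx² − (Σx)² = 677.2 − 676 = 1.2; nΣy² − (Σy)² = 8662.64 − 8244.64 = 418
r = -14.6 / √(1.2 × 418) = -14.6 / 22.3964 ≈ -0.6519

-0.6519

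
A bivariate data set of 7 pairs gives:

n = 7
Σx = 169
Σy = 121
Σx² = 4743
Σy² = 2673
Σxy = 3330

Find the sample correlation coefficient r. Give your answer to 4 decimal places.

0.6584

r = (nΣxy − ΣxΣy) / √[(nΣx² − (Σx)²)(nΣy² − (Σy)²)]
Numerator: 7×3330 − 169×121 = 2861
Denominator: √[(33201 − 28561)(18711 − 14641)] = √[4640 × 4070] = 4345.6645
r = 2861 / 4345.6645 ≈ 0.6584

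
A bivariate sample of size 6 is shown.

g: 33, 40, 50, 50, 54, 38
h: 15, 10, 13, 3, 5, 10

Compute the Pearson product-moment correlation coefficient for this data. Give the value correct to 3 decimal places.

n = 6, Σg = 265, Σh = 56, Σg² = 12049, Σh² = 628, Σgh = 2345
nΣgh − ΣgΣh = 14070 − 14840 = -770
nΣg² − (Σg)² = 72294 − 70225 = 2069; nΣh² − (Σh)² = 3768 − 3136 = 632
r = -770 / √(2069 × 632) = -770 / 1143.5069 ≈ -0.673

-0.673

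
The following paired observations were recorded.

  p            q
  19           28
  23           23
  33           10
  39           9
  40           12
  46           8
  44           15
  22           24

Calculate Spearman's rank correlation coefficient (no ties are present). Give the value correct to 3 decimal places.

Rank p: 1, 3, 4, 5, 6, 8, 7, 2
Rank q: 8, 6, 3, 2, 4, 1, 5, 7
d = rank(p) − rank(q): -7, -3, 1, 3, 2, 7, 2, -5; Σd² = 150
ρ = 1 − 6Σd² / [n(n²−1)] = 1 − 6×150 / (8×63) = 1 − 900/504 ≈ -0.786

-0.786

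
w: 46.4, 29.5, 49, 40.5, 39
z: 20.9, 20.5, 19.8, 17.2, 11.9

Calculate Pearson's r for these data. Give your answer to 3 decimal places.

n = 5, Σw = 204.4, Σz = 90.3, Σw² = 8585.46, Σz² = 1686.55, Σwz = 3705.41
nΣwz − ΣwΣz = 18527.05 − 18457.32 = 69.73
nΣw² − (Σw)² = 42927.3 − 41779.36 = 1147.94; nΣz² − (Σz)² = 8432.75 − 8154.09 = 278.66
r = 69.73 / √(1147.94 × 278.66) = 69.73 / 565.5837 ≈ 0.123

0.123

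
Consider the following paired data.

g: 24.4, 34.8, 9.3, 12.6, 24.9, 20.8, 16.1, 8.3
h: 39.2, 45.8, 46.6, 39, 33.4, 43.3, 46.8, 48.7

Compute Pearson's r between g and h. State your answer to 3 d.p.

n = 8, Σg = 151.2, Σh = 342.8, Σg² = 3432.4, Σh² = 14879.22, Σgh = 6365.09
nΣgh − ΣgΣh = 50920.72 − 51831.36 = -910.64
nΣg² − (Σg)² = 27459.2 − 22861.44 = 4597.76; nΣh² − (Σh)² = 119033.76 − 117511.84 = 1521.92
r = -910.64 / √(4597.76 × 1521.92) = -910.64 / 2645.2642 ≈ -0.344

-0.344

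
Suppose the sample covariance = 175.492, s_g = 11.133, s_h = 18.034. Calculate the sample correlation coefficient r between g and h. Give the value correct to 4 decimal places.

r = Cov(g,h) / (s_g · s_h) = 175.492 / (11.133 × 18.034)
  = 175.492 / 200.7725 ≈ 0.8741

0.8741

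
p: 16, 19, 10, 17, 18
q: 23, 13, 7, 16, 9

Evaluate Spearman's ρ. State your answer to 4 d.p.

Rank p: 2, 5, 1, 3, 4
Rank q: 5, 3, 1, 4, 2
d = rank(p) − rank(q): -3, 2, 0, -1, 2; Σd² = 18
ρ = 1 − 6Σd² / [n(n²−1)] = 1 − 6×18 / (5×24) = 1 − 108/120 ≈ 0.1000

0.1000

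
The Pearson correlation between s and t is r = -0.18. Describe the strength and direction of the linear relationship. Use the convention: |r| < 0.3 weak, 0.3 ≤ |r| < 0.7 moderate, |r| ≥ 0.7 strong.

weak negative

r = -0.18 < 0 so the relationship is negative.
|r| = 0.18, which falls in the weak range.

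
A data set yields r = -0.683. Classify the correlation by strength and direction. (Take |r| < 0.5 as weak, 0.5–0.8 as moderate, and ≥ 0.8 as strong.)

r = -0.683 < 0 so the relationship is negative.
|r| = 0.683, which falls in the moderate range.

moderate negative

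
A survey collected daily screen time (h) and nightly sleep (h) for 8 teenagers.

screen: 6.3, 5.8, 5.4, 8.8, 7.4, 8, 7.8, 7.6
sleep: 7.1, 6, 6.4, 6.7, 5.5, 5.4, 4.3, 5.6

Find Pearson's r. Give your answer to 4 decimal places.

n = 8, Σx = 57.1, Σy = 47, Σx² = 417.29, Σy² = 281.52, Σxy = 333.05
nΣxy − ΣxΣy = 2664.4 − 2683.7 = -19.3
nΣx² − (Σx)² = 3338.32 − 3260.41 = 77.91; nΣy² − (Σy)² = 2252.16 − 2209 = 43.16
r = -19.3 / √(77.91 × 43.16) = -19.3 / 57.9879 ≈ -0.3328

-0.3328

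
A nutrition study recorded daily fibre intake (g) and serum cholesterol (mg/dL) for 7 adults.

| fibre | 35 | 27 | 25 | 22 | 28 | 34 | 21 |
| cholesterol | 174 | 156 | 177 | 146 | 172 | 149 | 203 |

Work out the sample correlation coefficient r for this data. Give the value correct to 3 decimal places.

-0.309

n = 7, Σx = 192, Σy = 1177, Σx² = 5444, Σy² = 200251, Σxy = 32084
nΣxy − ΣxΣy = 224588 − 225984 = -1396
nΣx² − (Σx)² = 38108 − 36864 = 1244; nΣy² − (Σy)² = 1401757 − 1385329 = 16428
r = -1396 / √(1244 × 16428) = -1396 / 4520.6672 ≈ -0.309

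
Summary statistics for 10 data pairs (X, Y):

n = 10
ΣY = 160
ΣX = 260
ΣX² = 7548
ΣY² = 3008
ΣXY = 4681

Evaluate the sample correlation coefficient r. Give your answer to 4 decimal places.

r = (nΣXY − ΣXΣY) / √[(nΣX² − (ΣX)²)(nΣY² − (ΣY)²)]
Numerator: 10×4681 − 260×160 = 5210
Denominator: √[(75480 − 67600)(30080 − 25600)] = √[7880 × 4480] = 5941.5823
r = 5210 / 5941.5823 ≈ 0.8769

0.8769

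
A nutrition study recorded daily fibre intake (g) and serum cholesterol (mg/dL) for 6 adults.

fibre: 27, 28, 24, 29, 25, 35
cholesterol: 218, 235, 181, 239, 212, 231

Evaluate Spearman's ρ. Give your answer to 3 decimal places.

Rank fibre: 3, 4, 1, 5, 2, 6
Rank cholesterol: 3, 5, 1, 6, 2, 4
d = rank(fibre) − rank(cholesterol): 0, -1, 0, -1, 0, 2; Σd² = 6
ρ = 1 − 6Σd² / [n(n²−1)] = 1 − 6×6 / (6×35) = 1 − 36/210 ≈ 0.829

0.829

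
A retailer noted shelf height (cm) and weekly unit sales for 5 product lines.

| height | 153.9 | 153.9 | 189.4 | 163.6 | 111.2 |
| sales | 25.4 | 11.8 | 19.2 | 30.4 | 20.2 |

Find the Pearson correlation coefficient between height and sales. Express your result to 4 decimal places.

0.0767

n = 5, Σx = 772, Σy = 107, Σx² = 122373.18, Σy² = 2485.24, Σxy = 16581.24
nΣxy − ΣxΣy = 82906.2 − 82604 = 302.2
nΣx² − (Σx)² = 611865.9 − 595984 = 15881.9; nΣy² − (Σy)² = 12426.2 − 11449 = 977.2
r = 302.2 / √(15881.9 × 977.2) = 302.2 / 3939.5168 ≈ 0.0767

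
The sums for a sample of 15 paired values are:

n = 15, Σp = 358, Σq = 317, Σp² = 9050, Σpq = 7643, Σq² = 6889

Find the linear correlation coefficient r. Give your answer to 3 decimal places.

r = (nΣpq − ΣpΣq) / √[(nΣp² − (Σp)²)(nΣq² − (Σq)²)]
Numerator: 15×7643 − 358×317 = 1159
Denominator: √[(135750 − 128164)(103335 − 100489)] = √[7586 × 2846] = 4646.4778
r = 1159 / 4646.4778 ≈ 0.249

0.249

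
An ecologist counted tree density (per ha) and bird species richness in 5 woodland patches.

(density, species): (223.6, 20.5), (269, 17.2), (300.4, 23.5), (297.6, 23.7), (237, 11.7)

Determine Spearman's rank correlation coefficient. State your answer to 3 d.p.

0.600

Rank density: 1, 3, 5, 4, 2
Rank species: 3, 2, 4, 5, 1
d = rank(density) − rank(species): -2, 1, 1, -1, 1; Σd² = 8
ρ = 1 − 6Σd² / [n(n²−1)] = 1 − 6×8 / (5×24) = 1 − 48/120 ≈ 0.600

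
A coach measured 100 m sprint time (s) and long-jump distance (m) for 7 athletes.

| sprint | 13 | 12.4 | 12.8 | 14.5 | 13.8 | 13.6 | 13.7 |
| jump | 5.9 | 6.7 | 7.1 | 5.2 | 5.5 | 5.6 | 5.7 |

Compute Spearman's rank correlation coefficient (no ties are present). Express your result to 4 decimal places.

Rank sprint: 3, 1, 2, 7, 6, 4, 5
Rank jump: 5, 6, 7, 1, 2, 3, 4
d = rank(sprint) − rank(jump): -2, -5, -5, 6, 4, 1, 1; Σd² = 108
ρ = 1 − 6Σd² / [n(n²−1)] = 1 − 6×108 / (7×48) = 1 − 648/336 ≈ -0.9286

-0.9286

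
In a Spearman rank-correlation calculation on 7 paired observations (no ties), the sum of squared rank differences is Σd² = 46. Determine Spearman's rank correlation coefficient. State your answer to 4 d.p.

0.1786

ρ = 1 − 6Σd² / [n(n²−1)] = 1 − 6×46 / (7×48)
  = 1 − 276/336 = 1 − 0.82143 ≈ 0.1786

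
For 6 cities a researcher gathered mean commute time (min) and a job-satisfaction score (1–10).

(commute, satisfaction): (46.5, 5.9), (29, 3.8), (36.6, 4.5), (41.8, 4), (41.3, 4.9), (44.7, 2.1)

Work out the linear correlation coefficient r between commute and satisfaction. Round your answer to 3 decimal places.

0.127

n = 6, Σx = 239.9, Σy = 25.2, Σx² = 9793.83, Σy² = 113.92, Σxy = 1012.69
nΣxy − ΣxΣy = 6076.14 − 6045.48 = 30.66
nΣx² − (Σx)² = 58762.98 − 57552.01 = 1210.97; nΣy² − (Σy)² = 683.52 − 635.04 = 48.48
r = 30.66 / √(1210.97 × 48.48) = 30.66 / 242.2970 ≈ 0.127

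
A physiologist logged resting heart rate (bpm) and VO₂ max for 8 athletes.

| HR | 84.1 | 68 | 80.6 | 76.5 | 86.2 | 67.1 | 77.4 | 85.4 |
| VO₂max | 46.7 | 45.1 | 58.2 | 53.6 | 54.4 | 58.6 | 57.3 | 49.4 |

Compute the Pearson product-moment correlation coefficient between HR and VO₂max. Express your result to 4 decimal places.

-0.0929

n = 8, Σx = 625.3, Σy = 423.3, Σx² = 49262.19, Σy² = 22592.07, Σxy = 33060.71
nΣxy − ΣxΣy = 264485.68 − 264689.49 = -203.81
nΣx² − (Σx)² = 394097.52 − 391000.09 = 3097.43; nΣy² − (Σy)² = 180736.56 − 179182.89 = 1553.67
r = -203.81 / √(3097.43 × 1553.67) = -203.81 / 2193.7147 ≈ -0.0929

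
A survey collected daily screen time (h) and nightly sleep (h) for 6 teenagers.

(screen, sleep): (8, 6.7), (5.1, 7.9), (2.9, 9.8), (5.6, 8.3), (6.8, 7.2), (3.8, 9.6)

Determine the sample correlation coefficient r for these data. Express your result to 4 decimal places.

n = 6, Σx = 32.2, Σy = 49.5, Σx² = 190.46, Σy² = 416.23, Σxy = 254.23
nΣxy − ΣxΣy = 1525.38 − 1593.9 = -68.52
nΣx² − (Σx)² = 1142.76 − 1036.84 = 105.92; nΣy² − (Σy)² = 2497.38 − 2450.25 = 47.13
r = -68.52 / √(105.92 × 47.13) = -68.52 / 70.6542 ≈ -0.9698

-0.9698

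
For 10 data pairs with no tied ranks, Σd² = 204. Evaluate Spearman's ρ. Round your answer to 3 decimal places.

-0.236

ρ = 1 − 6Σd² / [n(n²−1)] = 1 − 6×204 / (10×99)
  = 1 − 1224/990 = 1 − 1.2364 ≈ -0.236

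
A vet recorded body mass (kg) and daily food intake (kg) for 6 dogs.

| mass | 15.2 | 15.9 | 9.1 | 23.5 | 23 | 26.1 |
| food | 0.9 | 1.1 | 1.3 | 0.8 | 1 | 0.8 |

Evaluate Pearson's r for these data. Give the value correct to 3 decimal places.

n = 6, Σx = 112.8, Σy = 5.9, Σx² = 2329.12, Σy² = 5.99, Σxy = 105.68
nΣxy − ΣxΣy = 634.08 − 665.52 = -31.44
nΣx² − (Σx)² = 13974.72 − 12723.84 = 1250.88; nΣy² − (Σy)² = 35.94 − 34.81 = 1.13
r = -31.44 / √(1250.88 × 1.13) = -31.44 / 37.5965 ≈ -0.836

-0.836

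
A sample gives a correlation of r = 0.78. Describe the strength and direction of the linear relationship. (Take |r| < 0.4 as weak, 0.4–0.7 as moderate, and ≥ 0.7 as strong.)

r = 0.78 > 0 so the relationship is positive.
|r| = 0.78, which falls in the strong range.

strong positive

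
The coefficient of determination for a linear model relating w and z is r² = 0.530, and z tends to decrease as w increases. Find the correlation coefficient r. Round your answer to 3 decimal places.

-0.728

|r| = √0.530 = 0.728
The association is negative, so r = −0.728.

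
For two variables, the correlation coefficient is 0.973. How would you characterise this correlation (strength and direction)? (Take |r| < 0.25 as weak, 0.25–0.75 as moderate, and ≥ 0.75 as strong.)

strong positive

r = 0.973 > 0 so the relationship is positive.
|r| = 0.973, which falls in the strong range.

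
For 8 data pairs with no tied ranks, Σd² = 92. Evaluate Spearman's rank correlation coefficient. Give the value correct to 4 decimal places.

-0.0952

ρ = 1 − 6Σd² / [n(n²−1)] = 1 − 6×92 / (8×63)
  = 1 − 552/504 = 1 − 1.09524 ≈ -0.0952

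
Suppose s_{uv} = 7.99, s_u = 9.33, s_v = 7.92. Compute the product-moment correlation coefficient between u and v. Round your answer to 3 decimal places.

0.108

r = Cov(u,v) / (s_u · s_v) = 7.99 / (9.33 × 7.92)
  = 7.99 / 73.8936 ≈ 0.108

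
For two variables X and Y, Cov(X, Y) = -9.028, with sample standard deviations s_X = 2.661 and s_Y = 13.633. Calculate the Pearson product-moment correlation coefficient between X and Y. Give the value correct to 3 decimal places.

r = Cov(X,Y) / (s_X · s_Y) = -9.028 / (2.661 × 13.633)
  = -9.028 / 36.2774 ≈ -0.249

-0.249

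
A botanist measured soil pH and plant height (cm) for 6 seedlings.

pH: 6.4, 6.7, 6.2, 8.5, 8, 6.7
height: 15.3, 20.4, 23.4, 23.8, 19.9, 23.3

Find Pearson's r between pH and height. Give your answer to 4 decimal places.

n = 6, Σx = 42.5, Σy = 126.1, Σx² = 305.43, Σy² = 2703.15, Σxy = 897.29
nΣxy − ΣxΣy = 5383.74 − 5359.25 = 24.49
nΣx² − (Σx)² = 1832.58 − 1806.25 = 26.33; nΣy² − (Σy)² = 16218.9 − 15901.21 = 317.69
r = 24.49 / √(26.33 × 317.69) = 24.49 / 91.4592 ≈ 0.2678

0.2678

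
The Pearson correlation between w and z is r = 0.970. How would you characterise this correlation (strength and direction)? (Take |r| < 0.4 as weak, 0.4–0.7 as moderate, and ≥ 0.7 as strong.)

strong positive

r = 0.970 > 0 so the relationship is positive.
|r| = 0.970, which falls in the strong range.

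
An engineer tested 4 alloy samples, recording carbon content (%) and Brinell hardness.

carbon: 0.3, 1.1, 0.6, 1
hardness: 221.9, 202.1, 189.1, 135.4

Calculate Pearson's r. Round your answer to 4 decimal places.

n = 4, Σx = 3, Σy = 748.5, Σx² = 2.66, Σy² = 144175.99, Σxy = 537.74
nΣxy − ΣxΣy = 2150.96 − 2245.5 = -94.54
nΣx² − (Σx)² = 10.64 − 9 = 1.64; nΣy² − (Σy)² = 576703.96 − 560252.25 = 16451.71
r = -94.54 / √(1.64 × 16451.71) = -94.54 / 164.2583 ≈ -0.5756

-0.5756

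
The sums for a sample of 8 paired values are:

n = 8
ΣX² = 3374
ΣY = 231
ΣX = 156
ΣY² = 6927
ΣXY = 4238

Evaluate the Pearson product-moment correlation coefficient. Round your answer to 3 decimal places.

r = (nΣXY − ΣXΣY) / √[(nΣX² − (ΣX)²)(nΣY² − (ΣY)²)]
Numerator: 8×4238 − 156×231 = -2132
Denominator: √[(26992 − 24336)(55416 − 53361)] = √[2656 × 2055] = 2336.2534
r = -2132 / 2336.2534 ≈ -0.913

-0.913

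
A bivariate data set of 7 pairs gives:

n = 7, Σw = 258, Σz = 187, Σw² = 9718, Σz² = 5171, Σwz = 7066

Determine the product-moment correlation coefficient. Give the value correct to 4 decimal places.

0.9075

r = (nΣwz − ΣwΣz) / √[(nΣw² − (Σw)²)(nΣz² − (Σz)²)]
Numerator: 7×7066 − 258×187 = 1216
Denominator: √[(68026 − 66564)(36197 − 34969)] = √[1462 × 1228] = 1339.9015
r = 1216 / 1339.9015 ≈ 0.9075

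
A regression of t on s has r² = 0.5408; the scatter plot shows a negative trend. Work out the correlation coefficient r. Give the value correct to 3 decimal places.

|r| = √0.5408 = 0.735
The association is negative, so r = −0.735.

-0.735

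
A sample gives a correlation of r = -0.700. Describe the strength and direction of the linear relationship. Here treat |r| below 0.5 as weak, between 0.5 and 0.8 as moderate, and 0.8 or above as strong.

moderate negative

r = -0.700 < 0 so the relationship is negative.
|r| = 0.700, which falls in the moderate range.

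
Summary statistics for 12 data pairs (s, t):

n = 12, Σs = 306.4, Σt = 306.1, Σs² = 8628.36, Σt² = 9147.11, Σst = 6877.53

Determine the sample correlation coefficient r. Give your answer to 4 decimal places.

-0.9037

r = (nΣst − ΣsΣt) / √[(nΣs² − (Σs)²)(nΣt² − (Σt)²)]
Numerator: 12×6877.53 − 306.4×306.1 = -11258.68
Denominator: √[(103540.32 − 93880.96)(109765.32 − 93697.21)] = √[9659.36 × 16068.11] = 12458.2366
r = -11258.68 / 12458.2366 ≈ -0.9037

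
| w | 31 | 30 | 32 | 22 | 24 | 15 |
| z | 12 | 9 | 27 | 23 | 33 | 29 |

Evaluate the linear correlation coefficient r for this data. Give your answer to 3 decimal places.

n = 6, Σw = 154, Σz = 133, Σw² = 4170, Σz² = 3413, Σwz = 3239
nΣwz − ΣwΣz = 19434 − 20482 = -1048
nΣw² − (Σw)² = 25020 − 23716 = 1304; nΣz² − (Σz)² = 20478 − 17689 = 2789
r = -1048 / √(1304 × 2789) = -1048 / 1907.0543 ≈ -0.550

-0.550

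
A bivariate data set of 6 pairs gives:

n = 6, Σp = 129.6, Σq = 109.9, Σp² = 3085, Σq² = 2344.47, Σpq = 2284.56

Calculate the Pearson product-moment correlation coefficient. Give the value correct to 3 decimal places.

-0.290

r = (nΣpq − ΣpΣq) / √[(nΣp² − (Σp)²)(nΣq² − (Σq)²)]
Numerator: 6×2284.56 − 129.6×109.9 = -535.68
Denominator: √[(18510 − 16796.16)(14066.82 − 12078.01)] = √[1713.84 × 1988.81] = 1846.2129
r = -535.68 / 1846.2129 ≈ -0.290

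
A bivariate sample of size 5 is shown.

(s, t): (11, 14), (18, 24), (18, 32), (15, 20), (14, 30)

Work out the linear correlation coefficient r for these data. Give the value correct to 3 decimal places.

n = 5, Σs = 76, Σt = 120, Σs² = 1190, Σt² = 3096, Σst = 1882
nΣst − ΣsΣt = 9410 − 9120 = 290
nΣs² − (Σs)² = 5950 − 5776 = 174; nΣt² − (Σt)² = 15480 − 14400 = 1080
r = 290 / √(174 × 1080) = 290 / 433.4974 ≈ 0.669

0.669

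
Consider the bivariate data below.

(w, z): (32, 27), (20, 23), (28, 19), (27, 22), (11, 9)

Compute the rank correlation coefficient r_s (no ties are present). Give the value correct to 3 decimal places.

Rank w: 5, 2, 4, 3, 1
Rank z: 5, 4, 2, 3, 1
d = rank(w) − rank(z): 0, -2, 2, 0, 0; Σd² = 8
ρ = 1 − 6Σd² / [n(n²−1)] = 1 − 6×8 / (5×24) = 1 − 48/120 ≈ 0.600

0.600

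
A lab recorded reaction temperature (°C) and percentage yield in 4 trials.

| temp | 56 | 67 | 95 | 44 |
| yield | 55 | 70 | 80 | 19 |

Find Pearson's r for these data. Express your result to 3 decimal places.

n = 4, Σx = 262, Σy = 224, Σx² = 18586, Σy² = 14686, Σxy = 16206
nΣxy − ΣxΣy = 64824 − 58688 = 6136
nΣx² − (Σx)² = 74344 − 68644 = 5700; nΣy² − (Σy)² = 58744 − 50176 = 8568
r = 6136 / √(5700 × 8568) = 6136 / 6988.3904 ≈ 0.878

0.878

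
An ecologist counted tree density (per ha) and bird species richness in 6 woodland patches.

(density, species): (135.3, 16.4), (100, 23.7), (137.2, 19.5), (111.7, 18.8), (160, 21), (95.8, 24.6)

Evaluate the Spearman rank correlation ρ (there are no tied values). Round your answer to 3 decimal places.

-0.486

Rank density: 4, 2, 5, 3, 6, 1
Rank species: 1, 5, 3, 2, 4, 6
d = rank(density) − rank(species): 3, -3, 2, 1, 2, -5; Σd² = 52
ρ = 1 − 6Σd² / [n(n²−1)] = 1 − 6×52 / (6×35) = 1 − 312/210 ≈ -0.486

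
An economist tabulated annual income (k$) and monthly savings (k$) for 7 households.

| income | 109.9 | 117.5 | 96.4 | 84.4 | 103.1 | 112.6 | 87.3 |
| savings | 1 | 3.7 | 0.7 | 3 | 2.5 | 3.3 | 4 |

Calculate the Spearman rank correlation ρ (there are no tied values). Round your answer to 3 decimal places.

Rank income: 5, 7, 3, 1, 4, 6, 2
Rank savings: 2, 6, 1, 4, 3, 5, 7
d = rank(income) − rank(savings): 3, 1, 2, -3, 1, 1, -5; Σd² = 50
ρ = 1 − 6Σd² / [n(n²−1)] = 1 − 6×50 / (7×48) = 1 − 300/336 ≈ 0.107

0.107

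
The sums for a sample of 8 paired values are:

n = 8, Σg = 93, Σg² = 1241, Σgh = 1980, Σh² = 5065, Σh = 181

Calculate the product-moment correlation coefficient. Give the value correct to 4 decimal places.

-0.3152

r = (nΣgh − ΣgΣh) / √[(nΣg² − (Σg)²)(nΣh² − (Σh)²)]
Numerator: 8×1980 − 93×181 = -993
Denominator: √[(9928 − 8649)(40520 − 32761)] = √[1279 × 7759] = 3150.2002
r = -993 / 3150.2002 ≈ -0.3152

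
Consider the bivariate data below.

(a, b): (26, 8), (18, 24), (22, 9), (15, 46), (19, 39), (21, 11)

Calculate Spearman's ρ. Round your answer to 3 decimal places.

Rank a: 6, 2, 5, 1, 3, 4
Rank b: 1, 4, 2, 6, 5, 3
d = rank(a) − rank(b): 5, -2, 3, -5, -2, 1; Σd² = 68
ρ = 1 − 6Σd² / [n(n²−1)] = 1 − 6×68 / (6×35) = 1 − 408/210 ≈ -0.943

-0.943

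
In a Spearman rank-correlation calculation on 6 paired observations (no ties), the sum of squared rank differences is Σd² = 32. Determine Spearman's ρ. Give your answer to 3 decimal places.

ρ = 1 − 6Σd² / [n(n²−1)] = 1 − 6×32 / (6×35)
  = 1 − 192/210 = 1 − 0.9143 ≈ 0.086

0.086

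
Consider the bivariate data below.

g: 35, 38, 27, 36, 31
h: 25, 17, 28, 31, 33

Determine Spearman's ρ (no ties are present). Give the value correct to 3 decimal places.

-0.500

Rank g: 3, 5, 1, 4, 2
Rank h: 2, 1, 3, 4, 5
d = rank(g) − rank(h): 1, 4, -2, 0, -3; Σd² = 30
ρ = 1 − 6Σd² / [n(n²−1)] = 1 − 6×30 / (5×24) = 1 − 180/120 ≈ -0.500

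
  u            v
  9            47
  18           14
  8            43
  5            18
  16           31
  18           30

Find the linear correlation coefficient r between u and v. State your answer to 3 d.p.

n = 6, Σu = 74, Σv = 183, Σu² = 1074, Σv² = 6439, Σuv = 2145
nΣuv − ΣuΣv = 12870 − 13542 = -672
nΣu² − (Σu)² = 6444 − 5476 = 968; nΣv² − (Σv)² = 38634 − 33489 = 5145
r = -672 / √(968 × 5145) = -672 / 2231.6720 ≈ -0.301

-0.301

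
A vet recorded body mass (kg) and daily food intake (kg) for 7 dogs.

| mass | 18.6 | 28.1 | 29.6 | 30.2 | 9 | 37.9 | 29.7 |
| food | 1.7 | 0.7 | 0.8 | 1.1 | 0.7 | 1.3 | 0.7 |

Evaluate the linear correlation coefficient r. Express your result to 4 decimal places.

n = 7, Σx = 183.1, Σy = 7, Σx² = 5323.27, Σy² = 7.9, Σxy = 184.55
nΣxy − ΣxΣy = 1291.85 − 1281.7 = 10.15
nΣx² − (Σx)² = 37262.89 − 33525.61 = 3737.28; nΣy² − (Σy)² = 55.3 − 49 = 6.3
r = 10.15 / √(3737.28 × 6.3) = 10.15 / 153.4434 ≈ 0.0661

0.0661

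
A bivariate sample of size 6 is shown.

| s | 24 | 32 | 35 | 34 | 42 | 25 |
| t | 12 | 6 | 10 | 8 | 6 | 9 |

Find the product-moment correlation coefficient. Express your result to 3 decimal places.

n = 6, Σs = 192, Σt = 51, Σs² = 6370, Σt² = 461, Σst = 1579
nΣst − ΣsΣt = 9474 − 9792 = -318
nΣs² − (Σs)² = 38220 − 36864 = 1356; nΣt² − (Σt)² = 2766 − 2601 = 165
r = -318 / √(1356 × 165) = -318 / 473.0116 ≈ -0.672

-0.672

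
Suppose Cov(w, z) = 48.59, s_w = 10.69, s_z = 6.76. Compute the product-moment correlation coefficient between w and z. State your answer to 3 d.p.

r = Cov(w,z) / (s_w · s_z) = 48.59 / (10.69 × 6.76)
  = 48.59 / 72.2644 ≈ 0.672

0.672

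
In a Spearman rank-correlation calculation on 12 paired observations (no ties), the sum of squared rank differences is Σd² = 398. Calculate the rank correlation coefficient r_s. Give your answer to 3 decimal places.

ρ = 1 − 6Σd² / [n(n²−1)] = 1 − 6×398 / (12×143)
  = 1 − 2388/1716 = 1 − 1.3916 ≈ -0.392

-0.392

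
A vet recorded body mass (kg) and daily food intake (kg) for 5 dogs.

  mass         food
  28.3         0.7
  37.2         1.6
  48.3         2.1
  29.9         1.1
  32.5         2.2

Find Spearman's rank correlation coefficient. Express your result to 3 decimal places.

Rank mass: 1, 4, 5, 2, 3
Rank food: 1, 3, 4, 2, 5
d = rank(mass) − rank(food): 0, 1, 1, 0, -2; Σd² = 6
ρ = 1 − 6Σd² / [n(n²−1)] = 1 − 6×6 / (5×24) = 1 − 36/120 ≈ 0.700

0.700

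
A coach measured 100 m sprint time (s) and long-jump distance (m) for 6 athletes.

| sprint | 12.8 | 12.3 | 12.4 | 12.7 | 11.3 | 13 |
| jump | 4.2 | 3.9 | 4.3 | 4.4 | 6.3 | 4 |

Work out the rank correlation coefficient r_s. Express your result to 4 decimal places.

-0.3714

Rank sprint: 5, 2, 3, 4, 1, 6
Rank jump: 3, 1, 4, 5, 6, 2
d = rank(sprint) − rank(jump): 2, 1, -1, -1, -5, 4; Σd² = 48
ρ = 1 − 6Σd² / [n(n²−1)] = 1 − 6×48 / (6×35) = 1 − 288/210 ≈ -0.3714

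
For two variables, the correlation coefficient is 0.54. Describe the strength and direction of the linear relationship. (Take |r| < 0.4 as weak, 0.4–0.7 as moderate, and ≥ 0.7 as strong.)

r = 0.54 > 0 so the relationship is positive.
|r| = 0.54, which falls in the moderate range.

moderate positive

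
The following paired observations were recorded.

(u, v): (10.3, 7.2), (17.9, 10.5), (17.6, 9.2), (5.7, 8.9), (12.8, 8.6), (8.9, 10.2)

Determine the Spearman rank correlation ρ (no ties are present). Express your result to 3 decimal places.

0.371

Rank u: 3, 6, 5, 1, 4, 2
Rank v: 1, 6, 4, 3, 2, 5
d = rank(u) − rank(v): 2, 0, 1, -2, 2, -3; Σd² = 22
ρ = 1 − 6Σd² / [n(n²−1)] = 1 − 6×22 / (6×35) = 1 − 132/210 ≈ 0.371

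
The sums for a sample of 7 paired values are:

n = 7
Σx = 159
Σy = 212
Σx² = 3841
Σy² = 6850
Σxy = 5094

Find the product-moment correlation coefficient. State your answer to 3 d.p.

r = (nΣxy − ΣxΣy) / √[(nΣx² − (Σx)²)(nΣy² − (Σy)²)]
Numerator: 7×5094 − 159×212 = 1950
Denominator: √[(26887 − 25281)(47950 − 44944)] = √[1606 × 3006] = 2197.1882
r = 1950 / 2197.1882 ≈ 0.887

0.887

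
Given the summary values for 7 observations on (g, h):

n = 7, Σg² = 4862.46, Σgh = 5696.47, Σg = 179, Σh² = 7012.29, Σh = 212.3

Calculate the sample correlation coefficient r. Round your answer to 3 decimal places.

0.662

r = (nΣgh − ΣgΣh) / √[(nΣg² − (Σg)²)(nΣh² − (Σh)²)]
Numerator: 7×5696.47 − 179×212.3 = 1873.59
Denominator: √[(34037.22 − 32041)(49086.03 − 45071.29)] = √[1996.22 × 4014.74] = 2830.9547
r = 1873.59 / 2830.9547 ≈ 0.662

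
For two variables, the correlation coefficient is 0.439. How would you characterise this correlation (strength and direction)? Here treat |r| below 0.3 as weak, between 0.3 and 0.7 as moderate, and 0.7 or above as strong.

r = 0.439 > 0 so the relationship is positive.
|r| = 0.439, which falls in the moderate range.

moderate positive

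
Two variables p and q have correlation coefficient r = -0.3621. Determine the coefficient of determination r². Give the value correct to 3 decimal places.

r² = (-0.3621)² = 0.131

0.131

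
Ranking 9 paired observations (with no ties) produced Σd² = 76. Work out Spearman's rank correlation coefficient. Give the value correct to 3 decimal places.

0.367

ρ = 1 − 6Σd² / [n(n²−1)] = 1 − 6×76 / (9×80)
  = 1 − 456/720 = 1 − 0.6333 ≈ 0.367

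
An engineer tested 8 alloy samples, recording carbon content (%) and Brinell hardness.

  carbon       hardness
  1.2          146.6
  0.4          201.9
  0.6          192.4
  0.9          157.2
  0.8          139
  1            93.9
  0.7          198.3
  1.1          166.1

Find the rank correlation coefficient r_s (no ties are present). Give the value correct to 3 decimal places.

-0.667

Rank carbon: 8, 1, 2, 5, 4, 6, 3, 7
Rank hardness: 3, 8, 6, 4, 2, 1, 7, 5
d = rank(carbon) − rank(hardness): 5, -7, -4, 1, 2, 5, -4, 2; Σd² = 140
ρ = 1 − 6Σd² / [n(n²−1)] = 1 − 6×140 / (8×63) = 1 − 840/504 ≈ -0.667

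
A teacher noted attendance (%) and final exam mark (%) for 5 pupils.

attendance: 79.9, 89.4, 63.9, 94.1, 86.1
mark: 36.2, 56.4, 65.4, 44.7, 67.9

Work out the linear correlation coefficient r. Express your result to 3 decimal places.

n = 5, Σx = 413.4, Σy = 270.6, Σx² = 34727.6, Σy² = 15377.06, Σxy = 22166.06
nΣxy − ΣxΣy = 110830.3 − 111866.04 = -1035.74
nΣx² − (Σx)² = 173638 − 170899.56 = 2738.44; nΣy² − (Σy)² = 76885.3 − 73224.36 = 3660.94
r = -1035.74 / √(2738.44 × 3660.94) = -1035.74 / 3166.2698 ≈ -0.327

-0.327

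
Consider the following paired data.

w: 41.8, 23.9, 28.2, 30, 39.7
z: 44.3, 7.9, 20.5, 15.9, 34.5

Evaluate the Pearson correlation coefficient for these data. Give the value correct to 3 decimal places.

0.971

n = 5, Σw = 163.6, Σz = 123.1, Σw² = 5589.78, Σz² = 3888.21, Σwz = 4465.3
nΣwz − ΣwΣz = 22326.5 − 20139.16 = 2187.34
nΣw² − (Σw)² = 27948.9 − 26764.96 = 1183.94; nΣz² − (Σz)² = 19441.05 − 15153.61 = 4287.44
r = 2187.34 / √(1183.94 × 4287.44) = 2187.34 / 2253.0139 ≈ 0.971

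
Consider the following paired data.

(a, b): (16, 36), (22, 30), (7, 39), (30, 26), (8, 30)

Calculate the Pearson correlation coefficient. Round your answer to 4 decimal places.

-0.7107

n = 5, Σa = 83, Σb = 161, Σa² = 1753, Σb² = 5293, Σab = 2529
nΣab − ΣaΣb = 12645 − 13363 = -718
nΣa² − (Σa)² = 8765 − 6889 = 1876; nΣb² − (Σb)² = 26465 − 25921 = 544
r = -718 / √(1876 × 544) = -718 / 1010.2198 ≈ -0.7107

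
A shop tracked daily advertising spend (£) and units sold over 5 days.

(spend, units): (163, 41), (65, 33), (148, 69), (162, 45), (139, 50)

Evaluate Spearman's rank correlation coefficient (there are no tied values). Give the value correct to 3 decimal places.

Rank spend: 5, 1, 3, 4, 2
Rank units: 2, 1, 5, 3, 4
d = rank(spend) − rank(units): 3, 0, -2, 1, -2; Σd² = 18
ρ = 1 − 6Σd² / [n(n²−1)] = 1 − 6×18 / (5×24) = 1 − 108/120 ≈ 0.100

0.100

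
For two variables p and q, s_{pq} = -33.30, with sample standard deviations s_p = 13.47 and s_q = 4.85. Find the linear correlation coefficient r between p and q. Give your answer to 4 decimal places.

-0.5097

r = Cov(p,q) / (s_p · s_q) = -33.30 / (13.47 × 4.85)
  = -33.30 / 65.3295 ≈ -0.5097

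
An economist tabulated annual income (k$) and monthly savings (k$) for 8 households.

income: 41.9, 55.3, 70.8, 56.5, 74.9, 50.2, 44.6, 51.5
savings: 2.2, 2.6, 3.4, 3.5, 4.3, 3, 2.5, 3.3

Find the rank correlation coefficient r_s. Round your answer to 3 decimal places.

0.905

Rank income: 1, 5, 7, 6, 8, 3, 2, 4
Rank savings: 1, 3, 6, 7, 8, 4, 2, 5
d = rank(income) − rank(savings): 0, 2, 1, -1, 0, -1, 0, -1; Σd² = 8
ρ = 1 − 6Σd² / [n(n²−1)] = 1 − 6×8 / (8×63) = 1 − 48/504 ≈ 0.905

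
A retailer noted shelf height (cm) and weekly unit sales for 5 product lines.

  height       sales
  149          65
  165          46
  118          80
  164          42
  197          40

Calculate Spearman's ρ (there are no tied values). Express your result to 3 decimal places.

-0.900

Rank height: 2, 4, 1, 3, 5
Rank sales: 4, 3, 5, 2, 1
d = rank(height) − rank(sales): -2, 1, -4, 1, 4; Σd² = 38
ρ = 1 − 6Σd² / [n(n²−1)] = 1 − 6×38 / (5×24) = 1 − 228/120 ≈ -0.900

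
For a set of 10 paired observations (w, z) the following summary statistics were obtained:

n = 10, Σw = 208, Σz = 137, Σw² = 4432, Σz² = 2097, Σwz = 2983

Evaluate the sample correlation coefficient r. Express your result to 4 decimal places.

r = (nΣwz − ΣwΣz) / √[(nΣw² − (Σw)²)(nΣz² − (Σz)²)]
Numerator: 10×2983 − 208×137 = 1334
Denominator: √[(44320 − 43264)(20970 − 18769)] = √[1056 × 2201] = 1524.5511
r = 1334 / 1524.5511 ≈ 0.8750

0.8750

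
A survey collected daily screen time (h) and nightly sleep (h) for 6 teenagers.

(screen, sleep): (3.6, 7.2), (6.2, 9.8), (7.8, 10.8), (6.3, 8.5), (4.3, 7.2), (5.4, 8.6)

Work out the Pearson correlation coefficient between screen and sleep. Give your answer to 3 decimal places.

n = 6, Σx = 33.6, Σy = 52.1, Σx² = 199.58, Σy² = 462.57, Σxy = 301.87
nΣxy − ΣxΣy = 1811.22 − 1750.56 = 60.66
nΣx² − (Σx)² = 1197.48 − 1128.96 = 68.52; nΣy² − (Σy)² = 2775.42 − 2714.41 = 61.01
r = 60.66 / √(68.52 × 61.01) = 60.66 / 64.6561 ≈ 0.938

0.938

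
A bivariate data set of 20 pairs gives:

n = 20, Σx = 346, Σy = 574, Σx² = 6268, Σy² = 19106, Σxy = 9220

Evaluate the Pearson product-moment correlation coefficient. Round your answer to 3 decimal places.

-0.824

r = (nΣxy − ΣxΣy) / √[(nΣx² − (Σx)²)(nΣy² − (Σy)²)]
Numerator: 20×9220 − 346×574 = -14204
Denominator: √[(125360 − 119716)(382120 − 329476)] = √[5644 × 52644] = 17237.2485
r = -14204 / 17237.2485 ≈ -0.824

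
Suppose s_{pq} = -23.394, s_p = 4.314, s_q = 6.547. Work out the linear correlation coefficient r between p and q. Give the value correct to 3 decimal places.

-0.828

r = Cov(p,q) / (s_p · s_q) = -23.394 / (4.314 × 6.547)
  = -23.394 / 28.2438 ≈ -0.828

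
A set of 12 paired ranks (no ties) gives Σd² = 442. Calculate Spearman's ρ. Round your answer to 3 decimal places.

ρ = 1 − 6Σd² / [n(n²−1)] = 1 − 6×442 / (12×143)
  = 1 − 2652/1716 = 1 − 1.5455 ≈ -0.545

-0.545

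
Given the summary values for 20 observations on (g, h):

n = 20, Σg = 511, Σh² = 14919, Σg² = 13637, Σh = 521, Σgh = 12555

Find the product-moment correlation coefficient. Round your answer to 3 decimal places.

-0.855

r = (nΣgh − ΣgΣh) / √[(nΣg² − (Σg)²)(nΣh² − (Σh)²)]
Numerator: 20×12555 − 511×521 = -15131
Denominator: √[(272740 − 261121)(298380 − 271441)] = √[11619 × 26939] = 17691.9259
r = -15131 / 17691.9259 ≈ -0.855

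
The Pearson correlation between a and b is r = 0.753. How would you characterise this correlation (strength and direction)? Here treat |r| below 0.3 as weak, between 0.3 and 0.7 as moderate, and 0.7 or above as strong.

strong positive

r = 0.753 > 0 so the relationship is positive.
|r| = 0.753, which falls in the strong range.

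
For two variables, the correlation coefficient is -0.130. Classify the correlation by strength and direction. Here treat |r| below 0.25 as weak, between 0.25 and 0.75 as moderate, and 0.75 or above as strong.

weak negative

r = -0.130 < 0 so the relationship is negative.
|r| = 0.130, which falls in the weak range.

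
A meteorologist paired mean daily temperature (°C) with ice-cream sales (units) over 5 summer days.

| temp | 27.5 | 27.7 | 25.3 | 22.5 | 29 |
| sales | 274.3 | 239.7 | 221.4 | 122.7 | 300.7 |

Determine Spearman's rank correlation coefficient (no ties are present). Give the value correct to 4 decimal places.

0.9000

Rank temp: 3, 4, 2, 1, 5
Rank sales: 4, 3, 2, 1, 5
d = rank(temp) − rank(sales): -1, 1, 0, 0, 0; Σd² = 2
ρ = 1 − 6Σd² / [n(n²−1)] = 1 − 6×2 / (5×24) = 1 − 12/120 ≈ 0.9000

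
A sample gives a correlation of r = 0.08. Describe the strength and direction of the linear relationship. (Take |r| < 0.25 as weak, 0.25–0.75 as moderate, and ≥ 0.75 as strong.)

weak positive

r = 0.08 > 0 so the relationship is positive.
|r| = 0.08, which falls in the weak range.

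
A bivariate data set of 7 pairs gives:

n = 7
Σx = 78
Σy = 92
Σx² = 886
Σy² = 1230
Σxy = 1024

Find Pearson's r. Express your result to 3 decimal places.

r = (nΣxy − ΣxΣy) / √[(nΣx² − (Σx)²)(nΣy² − (Σy)²)]
Numerator: 7×1024 − 78×92 = -8
Denominator: √[(6202 − 6084)(8610 − 8464)] = √[118 × 146] = 131.2555
r = -8 / 131.2555 ≈ -0.061

-0.061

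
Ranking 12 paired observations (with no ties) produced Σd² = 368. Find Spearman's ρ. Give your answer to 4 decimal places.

-0.2867

ρ = 1 − 6Σd² / [n(n²−1)] = 1 − 6×368 / (12×143)
  = 1 − 2208/1716 = 1 − 1.28671 ≈ -0.2867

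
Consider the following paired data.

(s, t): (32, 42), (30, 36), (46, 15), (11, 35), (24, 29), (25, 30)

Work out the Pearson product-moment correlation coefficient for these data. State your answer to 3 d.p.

-0.552

n = 6, Σs = 168, Σt = 187, Σs² = 5362, Σt² = 6251, Σst = 4945
nΣst − ΣsΣt = 29670 − 31416 = -1746
nΣs² − (Σs)² = 32172 − 28224 = 3948; nΣt² − (Σt)² = 37506 − 34969 = 2537
r = -1746 / √(3948 × 2537) = -1746 / 3164.8185 ≈ -0.552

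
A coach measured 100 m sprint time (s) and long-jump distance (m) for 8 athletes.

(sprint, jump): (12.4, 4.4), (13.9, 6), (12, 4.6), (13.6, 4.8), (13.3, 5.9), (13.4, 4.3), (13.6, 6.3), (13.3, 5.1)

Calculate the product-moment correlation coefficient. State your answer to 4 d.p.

n = 8, Σx = 105.5, Σy = 41.4, Σx² = 1394.23, Σy² = 218.56, Σxy = 548.04
nΣxy − ΣxΣy = 4384.32 − 4367.7 = 16.62
nΣx² − (Σx)² = 11153.84 − 11130.25 = 23.59; nΣy² − (Σy)² = 1748.48 − 1713.96 = 34.52
r = 16.62 / √(23.59 × 34.52) = 16.62 / 28.5364 ≈ 0.5824

0.5824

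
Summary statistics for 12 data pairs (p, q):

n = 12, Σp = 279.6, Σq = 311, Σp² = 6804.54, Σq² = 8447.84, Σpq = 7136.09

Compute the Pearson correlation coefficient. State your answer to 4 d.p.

-0.3287

r = (nΣpq − ΣpΣq) / √[(nΣp² − (Σp)²)(nΣq² − (Σq)²)]
Numerator: 12×7136.09 − 279.6×311 = -1322.52
Denominator: √[(81654.48 − 78176.16)(101374.08 − 96721)] = √[3478.32 × 4653.08] = 4023.0463
r = -1322.52 / 4023.0463 ≈ -0.3287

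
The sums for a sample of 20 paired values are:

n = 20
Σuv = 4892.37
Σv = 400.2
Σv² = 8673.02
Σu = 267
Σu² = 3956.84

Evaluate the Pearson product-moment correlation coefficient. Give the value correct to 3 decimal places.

-0.882

r = (nΣuv − ΣuΣv) / √[(nΣu² − (Σu)²)(nΣv² − (Σv)²)]
Numerator: 20×4892.37 − 267×400.2 = -9006
Denominator: √[(79136.8 − 71289)(173460.4 − 160160.04)] = √[7847.8 × 13300.36] = 10216.5829
r = -9006 / 10216.5829 ≈ -0.882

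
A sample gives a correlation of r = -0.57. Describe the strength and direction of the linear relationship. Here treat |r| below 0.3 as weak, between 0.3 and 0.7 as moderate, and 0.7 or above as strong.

moderate negative

r = -0.57 < 0 so the relationship is negative.
|r| = 0.57, which falls in the moderate range.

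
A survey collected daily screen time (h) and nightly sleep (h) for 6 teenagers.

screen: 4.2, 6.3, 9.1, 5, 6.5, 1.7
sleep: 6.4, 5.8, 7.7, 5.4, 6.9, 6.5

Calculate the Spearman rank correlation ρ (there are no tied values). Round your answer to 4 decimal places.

0.4857

Rank screen: 2, 4, 6, 3, 5, 1
Rank sleep: 3, 2, 6, 1, 5, 4
d = rank(screen) − rank(sleep): -1, 2, 0, 2, 0, -3; Σd² = 18
ρ = 1 − 6Σd² / [n(n²−1)] = 1 − 6×18 / (6×35) = 1 − 108/210 ≈ 0.4857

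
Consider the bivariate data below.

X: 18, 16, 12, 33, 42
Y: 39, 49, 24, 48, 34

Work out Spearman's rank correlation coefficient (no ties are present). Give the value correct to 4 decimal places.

Rank X: 3, 2, 1, 4, 5
Rank Y: 3, 5, 1, 4, 2
d = rank(X) − rank(Y): 0, -3, 0, 0, 3; Σd² = 18
ρ = 1 − 6Σd² / [n(n²−1)] = 1 − 6×18 / (5×24) = 1 − 108/120 ≈ 0.1000

0.1000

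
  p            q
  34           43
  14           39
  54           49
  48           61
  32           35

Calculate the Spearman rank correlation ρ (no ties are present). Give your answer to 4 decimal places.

Rank p: 3, 1, 5, 4, 2
Rank q: 3, 2, 4, 5, 1
d = rank(p) − rank(q): 0, -1, 1, -1, 1; Σd² = 4
ρ = 1 − 6Σd² / [n(n²−1)] = 1 − 6×4 / (5×24) = 1 − 24/120 ≈ 0.8000

0.8000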